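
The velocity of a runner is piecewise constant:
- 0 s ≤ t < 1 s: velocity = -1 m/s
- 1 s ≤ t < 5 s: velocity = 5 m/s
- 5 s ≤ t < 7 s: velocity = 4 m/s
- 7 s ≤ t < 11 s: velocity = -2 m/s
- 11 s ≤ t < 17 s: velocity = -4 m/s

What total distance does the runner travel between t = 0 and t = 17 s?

Total distance travelled is ∫|v| dt — sum the magnitudes of each area piece.
0–1 s: |-1| × 1 = 1 m
1–5 s: |5| × 4 = 20 m
5–7 s: |4| × 2 = 8 m
7–11 s: |-2| × 4 = 8 m
11–17 s: |-4| × 6 = 24 m
Total distance = 61 m

61 m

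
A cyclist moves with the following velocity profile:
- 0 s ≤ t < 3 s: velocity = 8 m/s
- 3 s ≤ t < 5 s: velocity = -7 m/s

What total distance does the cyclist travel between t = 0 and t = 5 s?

Total distance travelled is ∫|v| dt — sum the magnitudes of each area piece.
0–3 s: |8| × 3 = 24 m
3–5 s: |-7| × 2 = 14 m
Total distance = 38 m

38 m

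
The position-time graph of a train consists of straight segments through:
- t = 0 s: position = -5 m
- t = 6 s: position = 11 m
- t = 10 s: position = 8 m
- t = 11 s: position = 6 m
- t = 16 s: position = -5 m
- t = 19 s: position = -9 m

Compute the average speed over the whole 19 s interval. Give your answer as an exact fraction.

Average speed = (total path length)/(elapsed time); on a piecewise-linear x-t graph the path length is Σ|Δx|.
0–6 s: |Δx| = |11 − -5| = 16 m
6–10 s: |Δx| = |8 − 11| = 3 m
10–11 s: |Δx| = |6 − 8| = 2 m
11–16 s: |Δx| = |-5 − 6| = 11 m
16–19 s: |Δx| = |-9 − -5| = 4 m
Total path = 36 m; average speed = 36/19 = 36/19 m/s.

36/19 m/s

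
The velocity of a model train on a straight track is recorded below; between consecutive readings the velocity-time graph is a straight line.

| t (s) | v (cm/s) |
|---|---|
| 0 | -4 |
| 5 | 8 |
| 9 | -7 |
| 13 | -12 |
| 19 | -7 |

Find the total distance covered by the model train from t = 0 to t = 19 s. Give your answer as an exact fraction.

Distance (not displacement) is the total path length: add the absolute areas under v-t.
0–5 s: v = 0 at t = 5/3 s; triangle areas 10/3 + 40/3 = 50/3 cm
5–9 s: v = 0 at t = 107/15 s; triangle areas 128/15 + 98/15 = 226/15 cm
9–13 s: |½(-7 + -12)(4)| = 38 cm
13–19 s: |½(-12 + -7)(6)| = 57 cm
Total distance = 1901/15 cm

1901/15 cm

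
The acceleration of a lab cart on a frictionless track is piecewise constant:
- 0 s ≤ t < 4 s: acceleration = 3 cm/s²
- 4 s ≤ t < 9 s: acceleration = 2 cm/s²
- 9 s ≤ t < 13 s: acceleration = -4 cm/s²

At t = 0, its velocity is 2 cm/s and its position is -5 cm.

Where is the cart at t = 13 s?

On each constant-a segment, Δv = aΔt and Δx = v₀Δt + ½aΔt²; chain segment to segment.
0–4 s: v starts 2 cm/s; Δx = 2·4 + ½·3·4² = 32 cm; v ends 14 cm/s.
4–9 s: v starts 14 cm/s; Δx = 14·5 + ½·2·5² = 95 cm; v ends 24 cm/s.
9–13 s: v starts 24 cm/s; Δx = 24·4 + ½·-4·4² = 64 cm; v ends 8 cm/s.
x(13) = -5 + Σ Δx = 186 cm.

186 cm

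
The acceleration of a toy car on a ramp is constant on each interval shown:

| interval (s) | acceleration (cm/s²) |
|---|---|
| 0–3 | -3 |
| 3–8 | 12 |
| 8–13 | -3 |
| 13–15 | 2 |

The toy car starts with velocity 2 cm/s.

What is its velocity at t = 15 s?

42 cm/s

Δv equals the area under the a-t graph; then v = v₀ + Δv.
0–3 s: -3 × 3 = -9 cm/s
3–8 s: 12 × 5 = 60 cm/s
8–13 s: -3 × 5 = -15 cm/s
13–15 s: 2 × 2 = 4 cm/s
Δv = 40 cm/s, so v(15) = 2 + (40) = 42 cm/s.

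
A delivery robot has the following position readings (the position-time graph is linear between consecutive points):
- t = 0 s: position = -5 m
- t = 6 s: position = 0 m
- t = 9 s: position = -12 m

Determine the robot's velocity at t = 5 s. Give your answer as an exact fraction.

Velocity is the slope of the x-t graph on 0–6 s: (0 − -5)/(6 − 0) = 5/6 m/s.

5/6 m/s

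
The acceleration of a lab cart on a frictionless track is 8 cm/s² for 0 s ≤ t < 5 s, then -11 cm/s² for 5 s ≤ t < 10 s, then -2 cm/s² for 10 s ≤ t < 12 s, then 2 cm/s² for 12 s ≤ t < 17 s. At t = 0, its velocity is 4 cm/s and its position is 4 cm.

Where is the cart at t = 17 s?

On each constant-a segment, Δv = aΔt and Δx = v₀Δt + ½aΔt²; chain segment to segment.
0–5 s: v starts 4 cm/s; Δx = 4·5 + ½·8·5² = 120 cm; v ends 44 cm/s.
5–10 s: v starts 44 cm/s; Δx = 44·5 + ½·-11·5² = 82.5 cm; v ends -11 cm/s.
10–12 s: v starts -11 cm/s; Δx = -11·2 + ½·-2·2² = -26 cm; v ends -15 cm/s.
12–17 s: v starts -15 cm/s; Δx = -15·5 + ½·2·5² = -50 cm; v ends -5 cm/s.
x(17) = 4 + Σ Δx = 130.5 cm.

130.5 cm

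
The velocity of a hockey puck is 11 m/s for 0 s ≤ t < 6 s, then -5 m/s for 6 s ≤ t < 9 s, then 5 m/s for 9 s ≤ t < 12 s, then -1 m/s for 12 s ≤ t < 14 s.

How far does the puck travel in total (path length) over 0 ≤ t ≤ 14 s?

Distance (not displacement) is the total path length: add the absolute areas under v-t.
0–6 s: |11| × 6 = 66 m
6–9 s: |-5| × 3 = 15 m
9–12 s: |5| × 3 = 15 m
12–14 s: |-1| × 2 = 2 m
Total distance = 98 m

98 m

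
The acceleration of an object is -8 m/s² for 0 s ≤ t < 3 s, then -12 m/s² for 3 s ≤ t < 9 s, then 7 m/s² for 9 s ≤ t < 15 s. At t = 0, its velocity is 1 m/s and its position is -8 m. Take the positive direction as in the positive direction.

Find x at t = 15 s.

-839 m

On each constant-a segment, Δv = aΔt and Δx = v₀Δt + ½aΔt²; chain segment to segment.
0–3 s: v starts 1 m/s; Δx = 1·3 + ½·-8·3² = -33 m; v ends -23 m/s.
3–9 s: v starts -23 m/s; Δx = -23·6 + ½·-12·6² = -354 m; v ends -95 m/s.
9–15 s: v starts -95 m/s; Δx = -95·6 + ½·7·6² = -444 m; v ends -53 m/s.
x(15) = -8 + Σ Δx = -839 m.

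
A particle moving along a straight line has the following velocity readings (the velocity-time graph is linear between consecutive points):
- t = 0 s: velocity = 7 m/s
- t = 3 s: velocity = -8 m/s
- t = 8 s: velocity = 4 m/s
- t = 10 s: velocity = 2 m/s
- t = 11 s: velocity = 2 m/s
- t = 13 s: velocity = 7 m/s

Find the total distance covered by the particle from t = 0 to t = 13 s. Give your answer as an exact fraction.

Distance (not displacement) is the total path length: add the absolute areas under v-t.
0–3 s: v = 0 at t = 1.4 s; triangle areas 4.9 + 6.4 = 11.3 m
3–8 s: v = 0 at t = 19/3 s; triangle areas 40/3 + 10/3 = 50/3 m
8–10 s: |½(4 + 2)(2)| = 6 m
10–11 s: |2| × 1 = 2 m
11–13 s: |½(2 + 7)(2)| = 9 m
Total distance = 1349/30 m

1349/30 m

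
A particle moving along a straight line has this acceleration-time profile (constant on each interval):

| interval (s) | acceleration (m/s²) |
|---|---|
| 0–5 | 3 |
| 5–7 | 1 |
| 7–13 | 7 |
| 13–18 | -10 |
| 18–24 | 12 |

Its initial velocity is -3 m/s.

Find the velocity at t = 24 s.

78 m/s

Δv equals the area under the a-t graph; then v = v₀ + Δv.
0–5 s: 3 × 5 = 15 m/s
5–7 s: 1 × 2 = 2 m/s
7–13 s: 7 × 6 = 42 m/s
13–18 s: -10 × 5 = -50 m/s
18–24 s: 12 × 6 = 72 m/s
Δv = 81 m/s, so v(24) = -3 + (81) = 78 m/s.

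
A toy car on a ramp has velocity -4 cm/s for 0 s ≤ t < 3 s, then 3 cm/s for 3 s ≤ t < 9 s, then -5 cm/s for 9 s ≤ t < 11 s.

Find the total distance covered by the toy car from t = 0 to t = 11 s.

40 cm

Total distance travelled is ∫|v| dt — sum the magnitudes of each area piece.
0–3 s: |-4| × 3 = 12 cm
3–9 s: |3| × 6 = 18 cm
9–11 s: |-5| × 2 = 10 cm
Total distance = 40 cm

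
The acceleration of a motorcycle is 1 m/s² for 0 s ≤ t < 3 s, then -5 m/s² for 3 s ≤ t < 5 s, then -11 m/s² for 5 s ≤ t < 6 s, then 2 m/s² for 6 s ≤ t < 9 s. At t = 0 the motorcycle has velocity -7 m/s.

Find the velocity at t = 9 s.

-19 m/s

Δv equals the area under the a-t graph; then v = v₀ + Δv.
0–3 s: 1 × 3 = 3 m/s
3–5 s: -5 × 2 = -10 m/s
5–6 s: -11 × 1 = -11 m/s
6–9 s: 2 × 3 = 6 m/s
Δv = -12 m/s, so v(9) = -7 + (-12) = -19 m/s.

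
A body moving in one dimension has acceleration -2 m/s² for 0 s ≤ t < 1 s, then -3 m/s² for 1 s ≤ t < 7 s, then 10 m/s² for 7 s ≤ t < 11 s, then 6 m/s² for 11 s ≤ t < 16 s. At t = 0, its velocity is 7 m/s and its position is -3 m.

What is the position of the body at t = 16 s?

On each constant-a segment, Δv = aΔt and Δx = v₀Δt + ½aΔt²; chain segment to segment.
0–1 s: v starts 7 m/s; Δx = 7·1 + ½·-2·1² = 6 m; v ends 5 m/s.
1–7 s: v starts 5 m/s; Δx = 5·6 + ½·-3·6² = -24 m; v ends -13 m/s.
7–11 s: v starts -13 m/s; Δx = -13·4 + ½·10·4² = 28 m; v ends 27 m/s.
11–16 s: v starts 27 m/s; Δx = 27·5 + ½·6·5² = 210 m; v ends 57 m/s.
x(16) = -3 + Σ Δx = 217 m.

217 m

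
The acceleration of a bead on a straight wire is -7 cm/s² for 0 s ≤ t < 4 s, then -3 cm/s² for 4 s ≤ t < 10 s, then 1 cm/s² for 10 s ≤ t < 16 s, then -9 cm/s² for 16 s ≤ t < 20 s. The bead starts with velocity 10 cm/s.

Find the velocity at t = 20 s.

-66 cm/s

Δv equals the area under the a-t graph; then v = v₀ + Δv.
0–4 s: -7 × 4 = -28 cm/s
4–10 s: -3 × 6 = -18 cm/s
10–16 s: 1 × 6 = 6 cm/s
16–20 s: -9 × 4 = -36 cm/s
Δv = -76 cm/s, so v(20) = 10 + (-76) = -66 cm/s.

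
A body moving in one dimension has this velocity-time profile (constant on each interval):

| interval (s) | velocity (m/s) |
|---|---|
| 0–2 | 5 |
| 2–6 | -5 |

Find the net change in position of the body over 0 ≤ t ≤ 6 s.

-10 m

Net displacement equals the area under the velocity-time graph (areas below the axis count negative).
0–2 s: 5 × 2 = 10 m
2–6 s: -5 × 4 = -20 m
Net displacement = -10 m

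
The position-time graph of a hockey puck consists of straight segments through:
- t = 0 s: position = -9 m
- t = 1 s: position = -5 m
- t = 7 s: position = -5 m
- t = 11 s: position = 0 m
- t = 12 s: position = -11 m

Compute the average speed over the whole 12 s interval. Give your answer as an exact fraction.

5/3 m/s

Average speed = (total path length)/(elapsed time); on a piecewise-linear x-t graph the path length is Σ|Δx|.
0–1 s: |Δx| = |-5 − -9| = 4 m
1–7 s: |Δx| = |-5 − -5| = 0 m
7–11 s: |Δx| = |0 − -5| = 5 m
11–12 s: |Δx| = |-11 − 0| = 11 m
Total path = 20 m; average speed = 20/12 = 5/3 m/s.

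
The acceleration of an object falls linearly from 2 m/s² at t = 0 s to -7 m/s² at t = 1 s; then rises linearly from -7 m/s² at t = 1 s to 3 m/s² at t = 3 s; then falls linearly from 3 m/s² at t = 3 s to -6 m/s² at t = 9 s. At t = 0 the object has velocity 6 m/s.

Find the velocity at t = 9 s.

-9.5 m/s

Δv equals the area under the a-t graph; then v = v₀ + Δv.
0–1 s: ½(2 + -7)(1) = -2.5 m/s
1–3 s: ½(-7 + 3)(2) = -4 m/s
3–9 s: ½(3 + -6)(6) = -9 m/s
Δv = -15.5 m/s, so v(9) = 6 + (-15.5) = -9.5 m/s.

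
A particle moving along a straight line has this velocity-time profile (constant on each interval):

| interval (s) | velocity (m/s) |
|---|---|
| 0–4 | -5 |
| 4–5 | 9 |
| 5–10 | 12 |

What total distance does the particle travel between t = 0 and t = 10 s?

Total distance travelled is ∫|v| dt — sum the magnitudes of each area piece.
0–4 s: |-5| × 4 = 20 m
4–5 s: |9| × 1 = 9 m
5–10 s: |12| × 5 = 60 m
Total distance = 89 m

89 m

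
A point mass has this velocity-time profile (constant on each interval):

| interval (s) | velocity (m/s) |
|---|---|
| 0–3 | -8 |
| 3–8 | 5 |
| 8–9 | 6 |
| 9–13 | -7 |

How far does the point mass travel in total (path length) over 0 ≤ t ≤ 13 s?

83 m

Total distance travelled is ∫|v| dt — sum the magnitudes of each area piece.
0–3 s: |-8| × 3 = 24 m
3–8 s: |5| × 5 = 25 m
8–9 s: |6| × 1 = 6 m
9–13 s: |-7| × 4 = 28 m
Total distance = 83 m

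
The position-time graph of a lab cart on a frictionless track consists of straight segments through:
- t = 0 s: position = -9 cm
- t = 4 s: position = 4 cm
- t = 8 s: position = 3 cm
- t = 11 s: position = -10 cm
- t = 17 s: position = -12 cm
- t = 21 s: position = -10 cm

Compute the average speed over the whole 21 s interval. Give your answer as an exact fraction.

31/21 cm/s

Average speed = (total path length)/(elapsed time); on a piecewise-linear x-t graph the path length is Σ|Δx|.
0–4 s: |Δx| = |4 − -9| = 13 cm
4–8 s: |Δx| = |3 − 4| = 1 cm
8–11 s: |Δx| = |-10 − 3| = 13 cm
11–17 s: |Δx| = |-12 − -10| = 2 cm
17–21 s: |Δx| = |-10 − -12| = 2 cm
Total path = 31 cm; average speed = 31/21 = 31/21 cm/s.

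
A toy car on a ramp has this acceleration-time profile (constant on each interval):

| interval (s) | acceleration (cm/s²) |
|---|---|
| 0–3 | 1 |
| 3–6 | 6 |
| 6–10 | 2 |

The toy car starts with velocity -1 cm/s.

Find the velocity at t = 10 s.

28 cm/s

Δv equals the area under the a-t graph; then v = v₀ + Δv.
0–3 s: 1 × 3 = 3 cm/s
3–6 s: 6 × 3 = 18 cm/s
6–10 s: 2 × 4 = 8 cm/s
Δv = 29 cm/s, so v(10) = -1 + (29) = 28 cm/s.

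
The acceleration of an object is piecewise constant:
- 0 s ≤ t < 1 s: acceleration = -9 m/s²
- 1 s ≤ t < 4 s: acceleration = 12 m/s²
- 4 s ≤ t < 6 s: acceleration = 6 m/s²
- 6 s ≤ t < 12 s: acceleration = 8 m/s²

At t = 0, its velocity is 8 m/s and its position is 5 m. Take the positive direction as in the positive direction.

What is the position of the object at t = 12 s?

567.5 m

On each constant-a segment, Δv = aΔt and Δx = v₀Δt + ½aΔt²; chain segment to segment.
0–1 s: v starts 8 m/s; Δx = 8·1 + ½·-9·1² = 3.5 m; v ends -1 m/s.
1–4 s: v starts -1 m/s; Δx = -1·3 + ½·12·3² = 51 m; v ends 35 m/s.
4–6 s: v starts 35 m/s; Δx = 35·2 + ½·6·2² = 82 m; v ends 47 m/s.
6–12 s: v starts 47 m/s; Δx = 47·6 + ½·8·6² = 426 m; v ends 95 m/s.
x(12) = 5 + Σ Δx = 567.5 m.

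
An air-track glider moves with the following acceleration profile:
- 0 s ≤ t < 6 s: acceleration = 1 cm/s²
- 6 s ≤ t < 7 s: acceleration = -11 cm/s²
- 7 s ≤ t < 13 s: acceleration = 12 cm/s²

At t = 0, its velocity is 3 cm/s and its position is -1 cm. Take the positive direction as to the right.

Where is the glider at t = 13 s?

On each constant-a segment, Δv = aΔt and Δx = v₀Δt + ½aΔt²; chain segment to segment.
0–6 s: v starts 3 cm/s; Δx = 3·6 + ½·1·6² = 36 cm; v ends 9 cm/s.
6–7 s: v starts 9 cm/s; Δx = 9·1 + ½·-11·1² = 3.5 cm; v ends -2 cm/s.
7–13 s: v starts -2 cm/s; Δx = -2·6 + ½·12·6² = 204 cm; v ends 70 cm/s.
x(13) = -1 + Σ Δx = 242.5 cm.

242.5 cm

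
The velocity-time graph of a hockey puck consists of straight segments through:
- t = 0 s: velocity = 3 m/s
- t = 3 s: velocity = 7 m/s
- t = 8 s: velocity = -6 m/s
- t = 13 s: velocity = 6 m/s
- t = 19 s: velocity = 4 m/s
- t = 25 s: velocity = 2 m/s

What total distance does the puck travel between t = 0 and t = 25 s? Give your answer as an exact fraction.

2453/26 m

Distance (not displacement) is the total path length: add the absolute areas under v-t.
0–3 s: |½(3 + 7)(3)| = 15 m
3–8 s: v = 0 at t = 74/13 s; triangle areas 245/26 + 90/13 = 425/26 m
8–13 s: v = 0 at t = 10.5 s; triangle areas 7.5 + 7.5 = 15 m
13–19 s: |½(6 + 4)(6)| = 30 m
19–25 s: |½(4 + 2)(6)| = 18 m
Total distance = 2453/26 m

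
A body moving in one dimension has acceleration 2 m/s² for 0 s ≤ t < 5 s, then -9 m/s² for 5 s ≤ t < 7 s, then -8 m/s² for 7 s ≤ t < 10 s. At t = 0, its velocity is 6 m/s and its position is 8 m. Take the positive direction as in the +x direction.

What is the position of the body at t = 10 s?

On each constant-a segment, Δv = aΔt and Δx = v₀Δt + ½aΔt²; chain segment to segment.
0–5 s: v starts 6 m/s; Δx = 6·5 + ½·2·5² = 55 m; v ends 16 m/s.
5–7 s: v starts 16 m/s; Δx = 16·2 + ½·-9·2² = 14 m; v ends -2 m/s.
7–10 s: v starts -2 m/s; Δx = -2·3 + ½·-8·3² = -42 m; v ends -26 m/s.
x(10) = 8 + Σ Δx = 35 m.

35 m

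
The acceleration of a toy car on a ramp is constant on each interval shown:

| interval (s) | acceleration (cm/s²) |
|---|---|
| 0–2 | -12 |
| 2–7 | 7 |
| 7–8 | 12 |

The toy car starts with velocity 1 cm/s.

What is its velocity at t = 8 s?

Δv equals the area under the a-t graph; then v = v₀ + Δv.
0–2 s: -12 × 2 = -24 cm/s
2–7 s: 7 × 5 = 35 cm/s
7–8 s: 12 × 1 = 12 cm/s
Δv = 23 cm/s, so v(8) = 1 + (23) = 24 cm/s.

24 cm/s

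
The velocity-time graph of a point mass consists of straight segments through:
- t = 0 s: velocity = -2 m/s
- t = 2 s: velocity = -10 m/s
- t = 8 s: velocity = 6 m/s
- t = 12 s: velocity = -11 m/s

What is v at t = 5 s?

-2 m/s

On 2–8 s the graph is linear from -10 to 6 m/s: v(5) = -10 + (6 − -10)·(5 − 2)/(8 − 2) = -2 m/s.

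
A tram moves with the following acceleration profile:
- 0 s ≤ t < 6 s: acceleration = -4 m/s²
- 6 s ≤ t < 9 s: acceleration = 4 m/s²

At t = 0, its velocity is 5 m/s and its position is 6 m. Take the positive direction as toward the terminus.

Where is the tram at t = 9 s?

-75 m

On each constant-a segment, Δv = aΔt and Δx = v₀Δt + ½aΔt²; chain segment to segment.
0–6 s: v starts 5 m/s; Δx = 5·6 + ½·-4·6² = -42 m; v ends -19 m/s.
6–9 s: v starts -19 m/s; Δx = -19·3 + ½·4·3² = -39 m; v ends -7 m/s.
x(9) = 6 + Σ Δx = -75 m.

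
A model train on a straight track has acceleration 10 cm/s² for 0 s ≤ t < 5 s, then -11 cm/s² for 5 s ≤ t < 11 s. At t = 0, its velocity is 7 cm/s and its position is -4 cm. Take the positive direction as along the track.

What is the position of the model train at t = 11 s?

300 cm

On each constant-a segment, Δv = aΔt and Δx = v₀Δt + ½aΔt²; chain segment to segment.
0–5 s: v starts 7 cm/s; Δx = 7·5 + ½·10·5² = 160 cm; v ends 57 cm/s.
5–11 s: v starts 57 cm/s; Δx = 57·6 + ½·-11·6² = 144 cm; v ends -9 cm/s.
x(11) = -4 + Σ Δx = 300 cm.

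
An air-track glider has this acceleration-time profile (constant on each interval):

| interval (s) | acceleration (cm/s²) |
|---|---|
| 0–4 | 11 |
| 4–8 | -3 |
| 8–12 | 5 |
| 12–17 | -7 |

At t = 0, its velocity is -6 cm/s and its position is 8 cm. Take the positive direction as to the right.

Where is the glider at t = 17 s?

486.5 cm

On each constant-a segment, Δv = aΔt and Δx = v₀Δt + ½aΔt²; chain segment to segment.
0–4 s: v starts -6 cm/s; Δx = -6·4 + ½·11·4² = 64 cm; v ends 38 cm/s.
4–8 s: v starts 38 cm/s; Δx = 38·4 + ½·-3·4² = 128 cm; v ends 26 cm/s.
8–12 s: v starts 26 cm/s; Δx = 26·4 + ½·5·4² = 144 cm; v ends 46 cm/s.
12–17 s: v starts 46 cm/s; Δx = 46·5 + ½·-7·5² = 142.5 cm; v ends 11 cm/s.
x(17) = 8 + Σ Δx = 486.5 cm.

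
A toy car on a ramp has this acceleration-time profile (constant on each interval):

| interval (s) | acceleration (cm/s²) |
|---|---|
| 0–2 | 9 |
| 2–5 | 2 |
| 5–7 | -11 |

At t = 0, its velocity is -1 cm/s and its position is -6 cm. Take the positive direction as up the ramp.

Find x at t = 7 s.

On each constant-a segment, Δv = aΔt and Δx = v₀Δt + ½aΔt²; chain segment to segment.
0–2 s: v starts -1 cm/s; Δx = -1·2 + ½·9·2² = 16 cm; v ends 17 cm/s.
2–5 s: v starts 17 cm/s; Δx = 17·3 + ½·2·3² = 60 cm; v ends 23 cm/s.
5–7 s: v starts 23 cm/s; Δx = 23·2 + ½·-11·2² = 24 cm; v ends 1 cm/s.
x(7) = -6 + Σ Δx = 94 cm.

94 cm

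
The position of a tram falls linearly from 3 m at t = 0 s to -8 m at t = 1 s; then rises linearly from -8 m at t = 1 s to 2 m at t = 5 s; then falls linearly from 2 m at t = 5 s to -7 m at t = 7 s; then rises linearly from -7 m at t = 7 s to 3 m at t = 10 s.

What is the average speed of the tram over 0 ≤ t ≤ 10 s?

4 m/s

Average speed = (total path length)/(elapsed time); on a piecewise-linear x-t graph the path length is Σ|Δx|.
0–1 s: |Δx| = |-8 − 3| = 11 m
1–5 s: |Δx| = |2 − -8| = 10 m
5–7 s: |Δx| = |-7 − 2| = 9 m
7–10 s: |Δx| = |3 − -7| = 10 m
Total path = 40 m; average speed = 40/10 = 4 m/s.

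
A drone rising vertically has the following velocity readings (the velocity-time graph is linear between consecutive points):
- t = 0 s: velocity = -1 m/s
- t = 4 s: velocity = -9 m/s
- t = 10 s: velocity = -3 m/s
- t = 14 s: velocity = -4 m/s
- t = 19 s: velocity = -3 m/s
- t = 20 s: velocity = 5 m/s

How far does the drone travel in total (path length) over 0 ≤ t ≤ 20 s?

89.625 m

Total distance travelled is ∫|v| dt — sum the magnitudes of each area piece.
0–4 s: |½(-1 + -9)(4)| = 20 m
4–10 s: |½(-9 + -3)(6)| = 36 m
10–14 s: |½(-3 + -4)(4)| = 14 m
14–19 s: |½(-4 + -3)(5)| = 17.5 m
19–20 s: v = 0 at t = 19.375 s; triangle areas 0.5625 + 1.5625 = 2.125 m
Total distance = 89.625 m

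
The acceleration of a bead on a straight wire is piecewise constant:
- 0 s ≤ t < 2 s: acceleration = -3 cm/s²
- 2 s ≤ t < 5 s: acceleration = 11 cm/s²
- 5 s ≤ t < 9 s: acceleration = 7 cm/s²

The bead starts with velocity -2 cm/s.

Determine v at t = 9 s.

53 cm/s

Δv equals the area under the a-t graph; then v = v₀ + Δv.
0–2 s: -3 × 2 = -6 cm/s
2–5 s: 11 × 3 = 33 cm/s
5–9 s: 7 × 4 = 28 cm/s
Δv = 55 cm/s, so v(9) = -2 + (55) = 53 cm/s.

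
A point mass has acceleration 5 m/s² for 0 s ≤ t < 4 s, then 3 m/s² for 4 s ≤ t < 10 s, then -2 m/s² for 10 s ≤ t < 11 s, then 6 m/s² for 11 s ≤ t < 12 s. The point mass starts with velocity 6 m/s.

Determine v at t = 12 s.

48 m/s

Δv equals the area under the a-t graph; then v = v₀ + Δv.
0–4 s: 5 × 4 = 20 m/s
4–10 s: 3 × 6 = 18 m/s
10–11 s: -2 × 1 = -2 m/s
11–12 s: 6 × 1 = 6 m/s
Δv = 42 m/s, so v(12) = 6 + (42) = 48 m/s.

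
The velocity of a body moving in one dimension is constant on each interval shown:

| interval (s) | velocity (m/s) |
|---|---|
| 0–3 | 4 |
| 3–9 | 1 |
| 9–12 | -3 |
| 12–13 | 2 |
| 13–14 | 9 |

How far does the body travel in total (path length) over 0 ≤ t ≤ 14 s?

38 m

Total distance travelled is ∫|v| dt — sum the magnitudes of each area piece.
0–3 s: |4| × 3 = 12 m
3–9 s: |1| × 6 = 6 m
9–12 s: |-3| × 3 = 9 m
12–13 s: |2| × 1 = 2 m
13–14 s: |9| × 1 = 9 m
Total distance = 38 m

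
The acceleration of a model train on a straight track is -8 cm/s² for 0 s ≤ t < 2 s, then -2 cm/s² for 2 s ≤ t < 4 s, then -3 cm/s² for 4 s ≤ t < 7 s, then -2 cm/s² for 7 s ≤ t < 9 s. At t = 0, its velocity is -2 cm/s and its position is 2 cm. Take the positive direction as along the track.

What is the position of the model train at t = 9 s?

On each constant-a segment, Δv = aΔt and Δx = v₀Δt + ½aΔt²; chain segment to segment.
0–2 s: v starts -2 cm/s; Δx = -2·2 + ½·-8·2² = -20 cm; v ends -18 cm/s.
2–4 s: v starts -18 cm/s; Δx = -18·2 + ½·-2·2² = -40 cm; v ends -22 cm/s.
4–7 s: v starts -22 cm/s; Δx = -22·3 + ½·-3·3² = -79.5 cm; v ends -31 cm/s.
7–9 s: v starts -31 cm/s; Δx = -31·2 + ½·-2·2² = -66 cm; v ends -35 cm/s.
x(9) = 2 + Σ Δx = -203.5 cm.

-203.5 cm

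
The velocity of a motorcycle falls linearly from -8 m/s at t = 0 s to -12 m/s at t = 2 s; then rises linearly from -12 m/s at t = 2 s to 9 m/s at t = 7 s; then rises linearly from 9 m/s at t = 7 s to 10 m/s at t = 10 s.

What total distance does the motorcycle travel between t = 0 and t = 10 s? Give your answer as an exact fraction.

Total distance travelled is ∫|v| dt — sum the magnitudes of each area piece.
0–2 s: |½(-8 + -12)(2)| = 20 m
2–7 s: v = 0 at t = 34/7 s; triangle areas 120/7 + 135/14 = 375/14 m
7–10 s: |½(9 + 10)(3)| = 28.5 m
Total distance = 527/7 m

527/7 m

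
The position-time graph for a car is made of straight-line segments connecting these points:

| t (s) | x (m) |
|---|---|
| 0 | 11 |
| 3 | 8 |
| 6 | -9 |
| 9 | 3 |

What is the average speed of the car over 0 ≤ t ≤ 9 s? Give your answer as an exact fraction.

32/9 m/s

Average speed = (total path length)/(elapsed time); on a piecewise-linear x-t graph the path length is Σ|Δx|.
0–3 s: |Δx| = |8 − 11| = 3 m
3–6 s: |Δx| = |-9 − 8| = 17 m
6–9 s: |Δx| = |3 − -9| = 12 m
Total path = 32 m; average speed = 32/9 = 32/9 m/s.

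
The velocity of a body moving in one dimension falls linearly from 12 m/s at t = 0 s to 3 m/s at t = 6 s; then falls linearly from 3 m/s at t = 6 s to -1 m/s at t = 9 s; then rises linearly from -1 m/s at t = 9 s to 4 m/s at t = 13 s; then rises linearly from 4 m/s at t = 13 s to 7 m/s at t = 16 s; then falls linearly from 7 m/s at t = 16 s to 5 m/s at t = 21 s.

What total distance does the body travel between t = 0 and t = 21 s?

Total distance travelled is ∫|v| dt — sum the magnitudes of each area piece.
0–6 s: |½(12 + 3)(6)| = 45 m
6–9 s: v = 0 at t = 8.25 s; triangle areas 3.375 + 0.375 = 3.75 m
9–13 s: v = 0 at t = 9.8 s; triangle areas 0.4 + 6.4 = 6.8 m
13–16 s: |½(4 + 7)(3)| = 16.5 m
16–21 s: |½(7 + 5)(5)| = 30 m
Total distance = 102.05 m

102.05 m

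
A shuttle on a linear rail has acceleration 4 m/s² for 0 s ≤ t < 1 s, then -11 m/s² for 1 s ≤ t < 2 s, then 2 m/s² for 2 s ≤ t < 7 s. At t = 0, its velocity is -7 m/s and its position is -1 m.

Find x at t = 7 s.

-59.5 m

On each constant-a segment, Δv = aΔt and Δx = v₀Δt + ½aΔt²; chain segment to segment.
0–1 s: v starts -7 m/s; Δx = -7·1 + ½·4·1² = -5 m; v ends -3 m/s.
1–2 s: v starts -3 m/s; Δx = -3·1 + ½·-11·1² = -8.5 m; v ends -14 m/s.
2–7 s: v starts -14 m/s; Δx = -14·5 + ½·2·5² = -45 m; v ends -4 m/s.
x(7) = -1 + Σ Δx = -59.5 m.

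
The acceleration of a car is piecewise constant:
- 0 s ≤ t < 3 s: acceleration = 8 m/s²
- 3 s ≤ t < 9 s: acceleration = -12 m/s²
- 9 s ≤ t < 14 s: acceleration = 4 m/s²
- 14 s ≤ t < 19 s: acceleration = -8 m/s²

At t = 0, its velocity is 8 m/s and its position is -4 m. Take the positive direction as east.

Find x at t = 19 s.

-318 m

On each constant-a segment, Δv = aΔt and Δx = v₀Δt + ½aΔt²; chain segment to segment.
0–3 s: v starts 8 m/s; Δx = 8·3 + ½·8·3² = 60 m; v ends 32 m/s.
3–9 s: v starts 32 m/s; Δx = 32·6 + ½·-12·6² = -24 m; v ends -40 m/s.
9–14 s: v starts -40 m/s; Δx = -40·5 + ½·4·5² = -150 m; v ends -20 m/s.
14–19 s: v starts -20 m/s; Δx = -20·5 + ½·-8·5² = -200 m; v ends -60 m/s.
x(19) = -4 + Σ Δx = -318 m.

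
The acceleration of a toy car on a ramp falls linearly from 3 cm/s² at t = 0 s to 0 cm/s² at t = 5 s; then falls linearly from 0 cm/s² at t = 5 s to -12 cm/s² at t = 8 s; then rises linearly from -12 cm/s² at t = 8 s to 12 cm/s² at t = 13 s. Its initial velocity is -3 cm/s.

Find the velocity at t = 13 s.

Δv equals the area under the a-t graph; then v = v₀ + Δv.
0–5 s: ½(3 + 0)(5) = 7.5 cm/s
5–8 s: ½(0 + -12)(3) = -18 cm/s
8–13 s: ½(-12 + 12)(5) = 0 cm/s
Δv = -10.5 cm/s, so v(13) = -3 + (-10.5) = -13.5 cm/s.

-13.5 cm/s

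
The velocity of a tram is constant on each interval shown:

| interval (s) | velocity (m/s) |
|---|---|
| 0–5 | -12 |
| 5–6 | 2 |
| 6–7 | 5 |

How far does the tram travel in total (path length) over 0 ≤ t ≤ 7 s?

67 m

Distance (not displacement) is the total path length: add the absolute areas under v-t.
0–5 s: |-12| × 5 = 60 m
5–6 s: |2| × 1 = 2 m
6–7 s: |5| × 1 = 5 m
Total distance = 67 m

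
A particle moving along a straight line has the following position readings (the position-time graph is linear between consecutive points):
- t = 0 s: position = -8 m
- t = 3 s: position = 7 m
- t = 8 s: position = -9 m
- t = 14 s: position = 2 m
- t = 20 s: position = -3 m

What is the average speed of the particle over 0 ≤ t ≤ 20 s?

2.35 m/s

Average speed = (total path length)/(elapsed time); on a piecewise-linear x-t graph the path length is Σ|Δx|.
0–3 s: |Δx| = |7 − -8| = 15 m
3–8 s: |Δx| = |-9 − 7| = 16 m
8–14 s: |Δx| = |2 − -9| = 11 m
14–20 s: |Δx| = |-3 − 2| = 5 m
Total path = 47 m; average speed = 47/20 = 2.35 m/s.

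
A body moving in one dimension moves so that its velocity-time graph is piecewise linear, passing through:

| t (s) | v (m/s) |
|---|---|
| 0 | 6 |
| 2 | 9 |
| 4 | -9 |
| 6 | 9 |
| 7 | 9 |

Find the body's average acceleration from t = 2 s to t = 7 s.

0 m/s²

Average acceleration = Δv/Δt = (9 − 9)/(7 − 2) = 0 m/s².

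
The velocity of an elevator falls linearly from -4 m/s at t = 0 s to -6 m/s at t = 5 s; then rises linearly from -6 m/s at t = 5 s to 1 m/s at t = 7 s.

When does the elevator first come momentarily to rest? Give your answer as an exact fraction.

v changes sign on 5–7 s (from -6 to 1); the graph is linear there, so v = 0 at t = 5 + (6)·(7 − 5)/(1 − -6) = 47/7 s.

t = 47/7 s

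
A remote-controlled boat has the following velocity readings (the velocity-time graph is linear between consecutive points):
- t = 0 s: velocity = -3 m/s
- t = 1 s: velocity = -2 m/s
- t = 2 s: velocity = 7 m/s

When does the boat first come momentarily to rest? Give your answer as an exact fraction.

v changes sign on 1–2 s (from -2 to 7); the graph is linear there, so v = 0 at t = 1 + (2)·(2 − 1)/(7 − -2) = 11/9 s.

t = 11/9 s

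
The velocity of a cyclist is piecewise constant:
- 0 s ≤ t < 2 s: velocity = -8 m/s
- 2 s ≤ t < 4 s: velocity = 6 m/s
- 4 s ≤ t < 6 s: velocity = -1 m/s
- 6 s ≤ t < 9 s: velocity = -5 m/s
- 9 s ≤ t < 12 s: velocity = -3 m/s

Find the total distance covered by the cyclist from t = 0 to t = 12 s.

54 m

Distance (not displacement) is the total path length: add the absolute areas under v-t.
0–2 s: |-8| × 2 = 16 m
2–4 s: |6| × 2 = 12 m
4–6 s: |-1| × 2 = 2 m
6–9 s: |-5| × 3 = 15 m
9–12 s: |-3| × 3 = 9 m
Total distance = 54 m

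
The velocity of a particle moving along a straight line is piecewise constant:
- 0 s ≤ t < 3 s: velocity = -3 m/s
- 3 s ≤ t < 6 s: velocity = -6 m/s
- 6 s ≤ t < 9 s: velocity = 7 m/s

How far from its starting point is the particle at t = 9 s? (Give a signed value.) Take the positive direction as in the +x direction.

Displacement is the signed area under the v-t curve.
0–3 s: -3 × 3 = -9 m
3–6 s: -6 × 3 = -18 m
6–9 s: 7 × 3 = 21 m
Net displacement = -6 m

-6 m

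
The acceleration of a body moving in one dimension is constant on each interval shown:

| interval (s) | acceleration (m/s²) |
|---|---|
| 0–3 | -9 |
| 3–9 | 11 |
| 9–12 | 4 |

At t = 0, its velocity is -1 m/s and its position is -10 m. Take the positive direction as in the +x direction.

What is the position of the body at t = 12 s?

On each constant-a segment, Δv = aΔt and Δx = v₀Δt + ½aΔt²; chain segment to segment.
0–3 s: v starts -1 m/s; Δx = -1·3 + ½·-9·3² = -43.5 m; v ends -28 m/s.
3–9 s: v starts -28 m/s; Δx = -28·6 + ½·11·6² = 30 m; v ends 38 m/s.
9–12 s: v starts 38 m/s; Δx = 38·3 + ½·4·3² = 132 m; v ends 50 m/s.
x(12) = -10 + Σ Δx = 108.5 m.

108.5 m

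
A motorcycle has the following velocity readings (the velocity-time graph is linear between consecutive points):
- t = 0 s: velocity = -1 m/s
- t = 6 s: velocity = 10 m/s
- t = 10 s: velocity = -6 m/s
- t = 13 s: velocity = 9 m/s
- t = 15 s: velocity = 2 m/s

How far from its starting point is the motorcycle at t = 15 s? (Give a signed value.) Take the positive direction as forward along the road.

50.5 m

Net displacement equals the area under the velocity-time graph (areas below the axis count negative).
0–6 s: ½(-1 + 10)(6) = 27 m
6–10 s: ½(10 + -6)(4) = 8 m
10–13 s: ½(-6 + 9)(3) = 4.5 m
13–15 s: ½(9 + 2)(2) = 11 m
Net displacement = 50.5 m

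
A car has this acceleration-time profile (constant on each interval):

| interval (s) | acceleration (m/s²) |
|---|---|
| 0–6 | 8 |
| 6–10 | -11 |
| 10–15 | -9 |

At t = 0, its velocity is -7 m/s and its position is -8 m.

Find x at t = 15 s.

On each constant-a segment, Δv = aΔt and Δx = v₀Δt + ½aΔt²; chain segment to segment.
0–6 s: v starts -7 m/s; Δx = -7·6 + ½·8·6² = 102 m; v ends 41 m/s.
6–10 s: v starts 41 m/s; Δx = 41·4 + ½·-11·4² = 76 m; v ends -3 m/s.
10–15 s: v starts -3 m/s; Δx = -3·5 + ½·-9·5² = -127.5 m; v ends -48 m/s.
x(15) = -8 + Σ Δx = 42.5 m.

42.5 m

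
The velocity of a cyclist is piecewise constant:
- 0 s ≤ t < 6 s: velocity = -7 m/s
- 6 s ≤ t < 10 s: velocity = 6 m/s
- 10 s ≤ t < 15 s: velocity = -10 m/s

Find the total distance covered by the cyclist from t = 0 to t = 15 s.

Distance (not displacement) is the total path length: add the absolute areas under v-t.
0–6 s: |-7| × 6 = 42 m
6–10 s: |6| × 4 = 24 m
10–15 s: |-10| × 5 = 50 m
Total distance = 116 m

116 m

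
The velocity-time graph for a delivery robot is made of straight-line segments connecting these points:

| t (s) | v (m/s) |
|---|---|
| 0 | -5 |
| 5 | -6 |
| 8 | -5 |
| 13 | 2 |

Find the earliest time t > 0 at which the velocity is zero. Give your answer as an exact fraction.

v changes sign on 8–13 s (from -5 to 2); the graph is linear there, so v = 0 at t = 8 + (5)·(13 − 8)/(2 − -5) = 81/7 s.

t = 81/7 s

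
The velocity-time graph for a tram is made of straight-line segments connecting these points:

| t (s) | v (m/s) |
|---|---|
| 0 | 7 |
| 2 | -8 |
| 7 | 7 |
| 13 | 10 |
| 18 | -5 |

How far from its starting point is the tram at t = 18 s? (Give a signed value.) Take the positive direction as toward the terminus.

Displacement is the signed area under the v-t curve.
0–2 s: ½(7 + -8)(2) = -1 m
2–7 s: ½(-8 + 7)(5) = -2.5 m
7–13 s: ½(7 + 10)(6) = 51 m
13–18 s: ½(10 + -5)(5) = 12.5 m
Net displacement = 60 m

60 m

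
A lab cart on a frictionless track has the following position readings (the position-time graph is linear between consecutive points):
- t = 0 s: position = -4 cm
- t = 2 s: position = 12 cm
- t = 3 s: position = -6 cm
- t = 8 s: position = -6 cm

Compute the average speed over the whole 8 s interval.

Average speed = (total path length)/(elapsed time); on a piecewise-linear x-t graph the path length is Σ|Δx|.
0–2 s: |Δx| = |12 − -4| = 16 cm
2–3 s: |Δx| = |-6 − 12| = 18 cm
3–8 s: |Δx| = |-6 − -6| = 0 cm
Total path = 34 cm; average speed = 34/8 = 4.25 cm/s.

4.25 cm/s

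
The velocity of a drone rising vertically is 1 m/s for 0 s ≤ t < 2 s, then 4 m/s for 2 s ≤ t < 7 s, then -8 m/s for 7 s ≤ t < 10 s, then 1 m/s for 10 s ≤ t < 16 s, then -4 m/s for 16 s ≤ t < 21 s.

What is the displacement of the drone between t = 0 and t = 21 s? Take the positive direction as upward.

Net displacement equals the area under the velocity-time graph (areas below the axis count negative).
0–2 s: 1 × 2 = 2 m
2–7 s: 4 × 5 = 20 m
7–10 s: -8 × 3 = -24 m
10–16 s: 1 × 6 = 6 m
16–21 s: -4 × 5 = -20 m
Net displacement = -16 m

-16 m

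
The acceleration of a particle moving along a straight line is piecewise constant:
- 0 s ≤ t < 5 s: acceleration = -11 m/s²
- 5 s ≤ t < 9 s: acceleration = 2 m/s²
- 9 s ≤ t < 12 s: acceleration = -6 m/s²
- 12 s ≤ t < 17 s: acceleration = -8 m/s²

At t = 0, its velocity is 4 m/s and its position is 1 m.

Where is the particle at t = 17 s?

-865.5 m

On each constant-a segment, Δv = aΔt and Δx = v₀Δt + ½aΔt²; chain segment to segment.
0–5 s: v starts 4 m/s; Δx = 4·5 + ½·-11·5² = -117.5 m; v ends -51 m/s.
5–9 s: v starts -51 m/s; Δx = -51·4 + ½·2·4² = -188 m; v ends -43 m/s.
9–12 s: v starts -43 m/s; Δx = -43·3 + ½·-6·3² = -156 m; v ends -61 m/s.
12–17 s: v starts -61 m/s; Δx = -61·5 + ½·-8·5² = -405 m; v ends -101 m/s.
x(17) = 1 + Σ Δx = -865.5 m.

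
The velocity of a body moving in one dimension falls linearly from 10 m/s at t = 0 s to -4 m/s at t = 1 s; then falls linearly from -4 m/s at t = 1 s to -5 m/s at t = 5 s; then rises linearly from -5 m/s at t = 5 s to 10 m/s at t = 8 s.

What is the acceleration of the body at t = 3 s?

Acceleration is the slope of the v-t graph on 1–5 s: (-5 − -4)/(5 − 1) = -0.25 m/s².

-0.25 m/s²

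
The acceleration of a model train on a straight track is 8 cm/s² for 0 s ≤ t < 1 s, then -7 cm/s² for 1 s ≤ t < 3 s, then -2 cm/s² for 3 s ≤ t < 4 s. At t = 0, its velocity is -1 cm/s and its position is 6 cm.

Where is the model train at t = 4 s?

1 cm

On each constant-a segment, Δv = aΔt and Δx = v₀Δt + ½aΔt²; chain segment to segment.
0–1 s: v starts -1 cm/s; Δx = -1·1 + ½·8·1² = 3 cm; v ends 7 cm/s.
1–3 s: v starts 7 cm/s; Δx = 7·2 + ½·-7·2² = 0 cm; v ends -7 cm/s.
3–4 s: v starts -7 cm/s; Δx = -7·1 + ½·-2·1² = -8 cm; v ends -9 cm/s.
x(4) = 6 + Σ Δx = 1 cm.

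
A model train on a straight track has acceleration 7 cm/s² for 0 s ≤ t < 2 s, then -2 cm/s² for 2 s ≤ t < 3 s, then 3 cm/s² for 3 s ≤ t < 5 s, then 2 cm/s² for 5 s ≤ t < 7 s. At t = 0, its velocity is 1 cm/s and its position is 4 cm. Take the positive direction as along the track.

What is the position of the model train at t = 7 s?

On each constant-a segment, Δv = aΔt and Δx = v₀Δt + ½aΔt²; chain segment to segment.
0–2 s: v starts 1 cm/s; Δx = 1·2 + ½·7·2² = 16 cm; v ends 15 cm/s.
2–3 s: v starts 15 cm/s; Δx = 15·1 + ½·-2·1² = 14 cm; v ends 13 cm/s.
3–5 s: v starts 13 cm/s; Δx = 13·2 + ½·3·2² = 32 cm; v ends 19 cm/s.
5–7 s: v starts 19 cm/s; Δx = 19·2 + ½·2·2² = 42 cm; v ends 23 cm/s.
x(7) = 4 + Σ Δx = 108 cm.

108 cm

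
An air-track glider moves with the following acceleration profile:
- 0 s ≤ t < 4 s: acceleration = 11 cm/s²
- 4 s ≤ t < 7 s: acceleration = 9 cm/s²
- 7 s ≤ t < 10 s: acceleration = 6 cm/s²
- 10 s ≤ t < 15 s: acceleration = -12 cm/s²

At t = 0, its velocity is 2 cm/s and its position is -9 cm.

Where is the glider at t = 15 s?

On each constant-a segment, Δv = aΔt and Δx = v₀Δt + ½aΔt²; chain segment to segment.
0–4 s: v starts 2 cm/s; Δx = 2·4 + ½·11·4² = 96 cm; v ends 46 cm/s.
4–7 s: v starts 46 cm/s; Δx = 46·3 + ½·9·3² = 178.5 cm; v ends 73 cm/s.
7–10 s: v starts 73 cm/s; Δx = 73·3 + ½·6·3² = 246 cm; v ends 91 cm/s.
10–15 s: v starts 91 cm/s; Δx = 91·5 + ½·-12·5² = 305 cm; v ends 31 cm/s.
x(15) = -9 + Σ Δx = 816.5 cm.

816.5 cm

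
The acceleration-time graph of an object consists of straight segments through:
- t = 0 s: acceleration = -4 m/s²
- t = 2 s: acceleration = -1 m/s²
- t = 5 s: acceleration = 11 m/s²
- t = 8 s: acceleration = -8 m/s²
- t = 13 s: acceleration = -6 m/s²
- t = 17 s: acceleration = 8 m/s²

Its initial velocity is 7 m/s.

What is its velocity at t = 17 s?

Δv equals the area under the a-t graph; then v = v₀ + Δv.
0–2 s: ½(-4 + -1)(2) = -5 m/s
2–5 s: ½(-1 + 11)(3) = 15 m/s
5–8 s: ½(11 + -8)(3) = 4.5 m/s
8–13 s: ½(-8 + -6)(5) = -35 m/s
13–17 s: ½(-6 + 8)(4) = 4 m/s
Δv = -16.5 m/s, so v(17) = 7 + (-16.5) = -9.5 m/s.

-9.5 m/s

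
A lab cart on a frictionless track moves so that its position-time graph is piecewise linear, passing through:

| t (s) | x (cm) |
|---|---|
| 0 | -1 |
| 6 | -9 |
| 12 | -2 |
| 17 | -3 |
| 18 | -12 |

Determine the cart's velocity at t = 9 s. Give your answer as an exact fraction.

7/6 cm/s

Velocity is the slope of the x-t graph on 6–12 s: (-2 − -9)/(12 − 6) = 7/6 cm/s.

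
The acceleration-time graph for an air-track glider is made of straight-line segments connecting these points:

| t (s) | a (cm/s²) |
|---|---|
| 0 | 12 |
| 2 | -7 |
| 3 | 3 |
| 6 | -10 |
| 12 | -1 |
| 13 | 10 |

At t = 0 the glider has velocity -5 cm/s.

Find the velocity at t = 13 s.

-41 cm/s

Δv equals the area under the a-t graph; then v = v₀ + Δv.
0–2 s: ½(12 + -7)(2) = 5 cm/s
2–3 s: ½(-7 + 3)(1) = -2 cm/s
3–6 s: ½(3 + -10)(3) = -10.5 cm/s
6–12 s: ½(-10 + -1)(6) = -33 cm/s
12–13 s: ½(-1 + 10)(1) = 4.5 cm/s
Δv = -36 cm/s, so v(13) = -5 + (-36) = -41 cm/s.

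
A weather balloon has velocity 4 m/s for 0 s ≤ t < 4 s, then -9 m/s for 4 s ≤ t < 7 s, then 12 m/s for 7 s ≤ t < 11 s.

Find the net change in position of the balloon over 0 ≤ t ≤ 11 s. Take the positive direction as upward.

Net displacement equals the area under the velocity-time graph (areas below the axis count negative).
0–4 s: 4 × 4 = 16 m
4–7 s: -9 × 3 = -27 m
7–11 s: 12 × 4 = 48 m
Net displacement = 37 m

37 m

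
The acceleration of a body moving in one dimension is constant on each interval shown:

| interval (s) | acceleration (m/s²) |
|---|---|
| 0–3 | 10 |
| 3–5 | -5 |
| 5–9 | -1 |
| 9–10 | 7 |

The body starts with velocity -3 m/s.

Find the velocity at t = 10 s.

Δv equals the area under the a-t graph; then v = v₀ + Δv.
0–3 s: 10 × 3 = 30 m/s
3–5 s: -5 × 2 = -10 m/s
5–9 s: -1 × 4 = -4 m/s
9–10 s: 7 × 1 = 7 m/s
Δv = 23 m/s, so v(10) = -3 + (23) = 20 m/s.

20 m/s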